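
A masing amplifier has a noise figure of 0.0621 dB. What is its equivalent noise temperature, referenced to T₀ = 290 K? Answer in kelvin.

4.18 K

F = 10^(0.0621/10) = 1.0144
T_e = (F − 1)·T₀ = (1.0144 − 1) × 290 = 4.18 K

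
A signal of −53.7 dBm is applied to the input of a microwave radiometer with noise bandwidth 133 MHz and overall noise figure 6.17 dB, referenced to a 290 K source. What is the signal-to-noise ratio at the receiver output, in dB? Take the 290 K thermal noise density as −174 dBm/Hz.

Noise floor: N = −174 + 10 log₁₀(B) + NF
10 log₁₀(1.33×10⁸) = 81.24 dB
N = −174 + 81.24 + 6.17 = −86.59 dBm
SNR = P_sig − N = −53.7 − (−86.59) = 32.89 dB → 32.9 dB

32.9 dB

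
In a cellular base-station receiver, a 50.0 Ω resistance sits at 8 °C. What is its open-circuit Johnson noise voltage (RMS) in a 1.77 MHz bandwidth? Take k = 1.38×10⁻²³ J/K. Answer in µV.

1.17 µV

T = 8 °C + 273.15 = 281.15 K
V_n = √(4kTRB)
4kTRB = 4 × 1.38×10⁻²³ × 281.15 × 5.00×10¹ × 1.77×10⁶ = 1.37×10⁻¹² V²
V_n = √(1.37×10⁻¹²) = 1.17×10⁻⁶ V = 1.17 µV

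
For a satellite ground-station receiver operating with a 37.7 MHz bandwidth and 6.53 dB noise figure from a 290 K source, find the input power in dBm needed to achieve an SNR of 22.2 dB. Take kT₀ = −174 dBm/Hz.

−69.5 dBm

Sensitivity = −174 + 10 log₁₀(B) + NF + SNR_min
= −174 + 75.76 + 6.53 + 22.2
= −69.51 dBm → −69.5 dBm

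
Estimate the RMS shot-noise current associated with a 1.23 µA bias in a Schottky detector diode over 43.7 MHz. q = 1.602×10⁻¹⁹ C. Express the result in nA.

4.15 nA

I_n = √(2qI·B)
2qI·B = 2 × 1.602×10⁻¹⁹ × 1.23×10⁻⁶ × 4.37×10⁷ = 1.72×10⁻¹⁷ A²
I_n = √(1.72×10⁻¹⁷) = 4.15×10⁻⁹ A = 4.15 nA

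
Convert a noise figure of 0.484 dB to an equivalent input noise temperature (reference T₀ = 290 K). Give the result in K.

F = 10^(0.484/10) = 1.11789
T_e = (F − 1)·T₀ = (1.11789 − 1) × 290 = 34.2 K

34.2 K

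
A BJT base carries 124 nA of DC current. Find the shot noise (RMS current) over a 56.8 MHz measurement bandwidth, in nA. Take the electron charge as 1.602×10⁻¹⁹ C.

1.50 nA

I_n = √(2qI·B)
2qI·B = 2 × 1.602×10⁻¹⁹ × 1.24×10⁻⁷ × 5.68×10⁷ = 2.26×10⁻¹⁸ A²
I_n = √(2.26×10⁻¹⁸) = 1.50×10⁻⁹ A = 1.50 nA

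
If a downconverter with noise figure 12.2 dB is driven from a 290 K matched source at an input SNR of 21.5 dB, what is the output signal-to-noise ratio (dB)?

9.3 dB

By definition F = SNR_in/SNR_out, so in dB: SNR_out = SNR_in − NF
SNR_out = 21.5 − 12.2 = 9.3 dB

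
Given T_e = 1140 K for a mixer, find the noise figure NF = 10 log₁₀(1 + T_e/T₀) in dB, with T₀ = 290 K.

F = 1 + T_e/T₀ = 1 + 1140/290 = 4.93103
NF = 10 log₁₀(4.93103) = 6.93 dB

6.93 dB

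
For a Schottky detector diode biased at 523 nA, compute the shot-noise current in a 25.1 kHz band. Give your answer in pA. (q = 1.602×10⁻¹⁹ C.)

64.9 pA

I_n = √(2qI·B)
2qI·B = 2 × 1.602×10⁻¹⁹ × 5.23×10⁻⁷ × 2.51×10⁴ = 4.21×10⁻²¹ A²
I_n = √(4.21×10⁻²¹) = 6.49×10⁻¹¹ A = 64.9 pA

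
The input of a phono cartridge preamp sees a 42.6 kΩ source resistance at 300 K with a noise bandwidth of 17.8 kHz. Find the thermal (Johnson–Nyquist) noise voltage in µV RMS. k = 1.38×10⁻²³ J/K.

3.54 µV

V_n = √(4kTRB)
4kTRB = 4 × 1.38×10⁻²³ × 300 × 4.26×10⁴ × 1.78×10⁴ = 1.26×10⁻¹¹ V²
V_n = √(1.26×10⁻¹¹) = 3.54×10⁻⁶ V = 3.54 µV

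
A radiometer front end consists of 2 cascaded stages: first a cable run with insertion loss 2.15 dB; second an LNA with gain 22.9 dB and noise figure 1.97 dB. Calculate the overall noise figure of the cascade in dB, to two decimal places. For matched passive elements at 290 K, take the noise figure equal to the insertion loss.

4.12 dB

Convert to linear (a loss of L dB is a gain of −L dB): F_i = 10^(NF_i/10), G_i = 10^(G_i,dB/10)
  Stage 1: F_1 = 10^(2.15/10) = 1.641, G_1 = 10^(−2.15/10) = 0.6095
  Stage 2: F_2 = 10^(1.97/10) = 1.574, G_2 = 10^(22.9/10) = 195.0
Friis cascade:
  F = 1.641 + (1.574 − 1)/0.6095 = 2.582
NF = 10 log₁₀(2.582) = 4.12 dB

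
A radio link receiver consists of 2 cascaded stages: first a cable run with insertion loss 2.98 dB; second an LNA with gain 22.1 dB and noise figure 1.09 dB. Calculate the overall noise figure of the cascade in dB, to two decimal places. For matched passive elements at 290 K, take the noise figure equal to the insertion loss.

4.07 dB

Convert to linear (a loss of L dB is a gain of −L dB): F_i = 10^(NF_i/10), G_i = 10^(G_i,dB/10)
  Stage 1: F_1 = 10^(2.98/10) = 1.986, G_1 = 10^(−2.98/10) = 0.5035
  Stage 2: F_2 = 10^(1.09/10) = 1.285, G_2 = 10^(22.1/10) = 162.2
Friis cascade:
  F = 1.986 + (1.285 − 1)/0.5035 = 2.553
NF = 10 log₁₀(2.553) = 4.07 dB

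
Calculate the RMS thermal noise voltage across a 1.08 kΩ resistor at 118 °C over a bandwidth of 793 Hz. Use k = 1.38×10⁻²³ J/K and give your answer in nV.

136 nV

T = 118 °C + 273.15 = 391.15 K
V_n = √(4kTRB)
4kTRB = 4 × 1.38×10⁻²³ × 391.15 × 1.08×10³ × 7.93×10² = 1.85×10⁻¹⁴ V²
V_n = √(1.85×10⁻¹⁴) = 1.36×10⁻⁷ V = 136 nV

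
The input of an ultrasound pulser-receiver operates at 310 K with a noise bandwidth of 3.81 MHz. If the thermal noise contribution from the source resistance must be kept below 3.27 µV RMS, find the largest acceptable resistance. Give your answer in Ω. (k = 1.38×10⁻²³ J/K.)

164 Ω

Johnson–Nyquist: V_n = √(4kTRB) ⇒ R = V_n² / (4kTB)
4kTB = 4 × 1.38×10⁻²³ × 310 × 3.81×10⁶ = 6.52×10⁻¹⁴
R = (3.27×10⁻⁶)² / 6.52×10⁻¹⁴ = 1.64×10² Ω = 164 Ω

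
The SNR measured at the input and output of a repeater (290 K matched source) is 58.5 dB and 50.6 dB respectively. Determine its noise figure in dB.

7.9 dB

NF (dB) = SNR_in(dB) − SNR_out(dB) when the source is at T₀
NF = 58.5 − 50.6 = 7.9 dB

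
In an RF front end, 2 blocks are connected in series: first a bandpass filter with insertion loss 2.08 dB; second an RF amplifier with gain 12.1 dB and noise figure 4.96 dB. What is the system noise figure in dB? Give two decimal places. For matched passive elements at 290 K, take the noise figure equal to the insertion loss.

7.04 dB

Convert to linear (a loss of L dB is a gain of −L dB): F_i = 10^(NF_i/10), G_i = 10^(G_i,dB/10)
  Stage 1: F_1 = 10^(2.08/10) = 1.614, G_1 = 10^(−2.08/10) = 0.6194
  Stage 2: F_2 = 10^(4.96/10) = 3.133, G_2 = 10^(12.1/10) = 16.22
Friis cascade:
  F = 1.614 + (3.133 − 1)/0.6194 = 5.058
NF = 10 log₁₀(5.058) = 7.04 dB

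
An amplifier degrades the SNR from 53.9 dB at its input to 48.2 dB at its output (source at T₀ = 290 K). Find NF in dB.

5.7 dB

NF (dB) = SNR_in(dB) − SNR_out(dB) when the source is at T₀
NF = 53.9 − 48.2 = 5.7 dB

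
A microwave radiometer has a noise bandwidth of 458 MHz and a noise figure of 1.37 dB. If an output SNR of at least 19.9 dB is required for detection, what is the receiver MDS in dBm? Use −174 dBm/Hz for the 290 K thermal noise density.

Sensitivity = −174 + 10 log₁₀(B) + NF + SNR_min
= −174 + 86.61 + 1.37 + 19.9
= −66.12 dBm → −66.1 dBm

−66.1 dBm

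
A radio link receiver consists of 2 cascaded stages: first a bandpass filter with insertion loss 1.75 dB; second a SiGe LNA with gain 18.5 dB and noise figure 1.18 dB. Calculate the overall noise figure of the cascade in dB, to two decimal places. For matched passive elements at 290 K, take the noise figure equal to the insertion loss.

Convert to linear (a loss of L dB is a gain of −L dB): F_i = 10^(NF_i/10), G_i = 10^(G_i,dB/10)
  Stage 1: F_1 = 10^(1.75/10) = 1.496, G_1 = 10^(−1.75/10) = 0.6683
  Stage 2: F_2 = 10^(1.18/10) = 1.312, G_2 = 10^(18.5/10) = 70.79
Friis cascade:
  F = 1.496 + (1.312 − 1)/0.6683 = 1.963
NF = 10 log₁₀(1.963) = 2.93 dB

2.93 dB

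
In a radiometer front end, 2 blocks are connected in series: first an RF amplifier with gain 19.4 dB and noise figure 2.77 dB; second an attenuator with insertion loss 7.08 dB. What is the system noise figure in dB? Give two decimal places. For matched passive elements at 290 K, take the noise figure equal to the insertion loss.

Convert to linear (a loss of L dB is a gain of −L dB): F_i = 10^(NF_i/10), G_i = 10^(G_i,dB/10)
  Stage 1: F_1 = 10^(2.77/10) = 1.892, G_1 = 10^(19.4/10) = 87.10
  Stage 2: F_2 = 10^(7.08/10) = 5.105, G_2 = 10^(−7.08/10) = 0.1959
Friis cascade:
  F = 1.892 + (5.105 − 1)/87.10 = 1.939
NF = 10 log₁₀(1.939) = 2.88 dB

2.88 dB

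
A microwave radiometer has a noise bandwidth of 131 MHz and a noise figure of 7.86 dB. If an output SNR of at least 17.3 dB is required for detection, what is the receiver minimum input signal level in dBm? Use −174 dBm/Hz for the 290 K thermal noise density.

−67.7 dBm

Sensitivity = −174 + 10 log₁₀(B) + NF + SNR_min
= −174 + 81.17 + 7.86 + 17.3
= −67.67 dBm → −67.7 dBm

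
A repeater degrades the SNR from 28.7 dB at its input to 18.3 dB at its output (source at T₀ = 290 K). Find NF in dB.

10.4 dB

NF (dB) = SNR_in(dB) − SNR_out(dB) when the source is at T₀
NF = 28.7 − 18.3 = 10.4 dB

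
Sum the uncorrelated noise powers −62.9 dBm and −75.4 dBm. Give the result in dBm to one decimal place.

Convert to linear, add, convert back:
P₁ = 5.13×10⁻¹⁰ W, P₂ = 2.88×10⁻¹¹ W
P_tot = 5.42×10⁻¹⁰ W → 10 log₁₀(P_tot / 10⁻³) = −62.7 dBm

−62.7 dBm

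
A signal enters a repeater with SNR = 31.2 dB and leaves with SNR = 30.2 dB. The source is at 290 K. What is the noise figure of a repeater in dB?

NF (dB) = SNR_in(dB) − SNR_out(dB) when the source is at T₀
NF = 31.2 − 30.2 = 1.0 dB

1.0 dB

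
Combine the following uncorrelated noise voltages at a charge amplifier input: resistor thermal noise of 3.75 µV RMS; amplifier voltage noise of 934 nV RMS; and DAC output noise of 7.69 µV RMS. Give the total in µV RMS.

8.61 µV

Uncorrelated sources add in power (mean-square): V_tot = √(ΣV_i²)
V_tot = √[(3.75×10⁻⁶)² + (9.34×10⁻⁷)² + (7.69×10⁻⁶)²] = 8.61×10⁻⁶ V = 8.61 µV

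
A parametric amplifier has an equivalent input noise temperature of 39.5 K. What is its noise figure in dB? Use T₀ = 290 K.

0.555 dB

F = 1 + T_e/T₀ = 1 + 39.5/290 = 1.13621
NF = 10 log₁₀(1.13621) = 0.555 dB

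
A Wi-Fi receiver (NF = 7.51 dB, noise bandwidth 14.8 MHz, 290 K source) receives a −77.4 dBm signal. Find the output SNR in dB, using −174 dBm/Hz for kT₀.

17.4 dB

Noise floor: N = −174 + 10 log₁₀(B) + NF
10 log₁₀(1.48×10⁷) = 71.7 dB
N = −174 + 71.7 + 7.51 = −94.79 dBm
SNR = P_sig − N = −77.4 − (−94.79) = 17.39 dB → 17.4 dB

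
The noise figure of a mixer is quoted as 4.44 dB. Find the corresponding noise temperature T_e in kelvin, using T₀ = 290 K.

F = 10^(4.44/10) = 2.77971
T_e = (F − 1)·T₀ = (2.77971 − 1) × 290 = 516 K

516 K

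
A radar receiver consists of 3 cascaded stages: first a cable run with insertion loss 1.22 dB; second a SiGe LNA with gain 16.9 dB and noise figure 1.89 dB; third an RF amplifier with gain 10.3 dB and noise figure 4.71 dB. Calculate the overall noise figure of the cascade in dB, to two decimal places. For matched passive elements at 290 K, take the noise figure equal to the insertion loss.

Convert to linear (a loss of L dB is a gain of −L dB): F_i = 10^(NF_i/10), G_i = 10^(G_i,dB/10)
  Stage 1: F_1 = 10^(1.22/10) = 1.324, G_1 = 10^(−1.22/10) = 0.7551
  Stage 2: F_2 = 10^(1.89/10) = 1.545, G_2 = 10^(16.9/10) = 48.98
  Stage 3: F_3 = 10^(4.71/10) = 2.958, G_3 = 10^(10.3/10) = 10.72
Friis cascade:
  F = 1.324 + (1.545 − 1)/0.7551 + (2.958 − 1)/36.98 = 2.099
NF = 10 log₁₀(2.099) = 3.22 dB

3.22 dB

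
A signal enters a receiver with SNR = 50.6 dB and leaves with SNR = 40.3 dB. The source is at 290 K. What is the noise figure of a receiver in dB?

NF (dB) = SNR_in(dB) − SNR_out(dB) when the source is at T₀
NF = 50.6 − 40.3 = 10.3 dB

10.3 dB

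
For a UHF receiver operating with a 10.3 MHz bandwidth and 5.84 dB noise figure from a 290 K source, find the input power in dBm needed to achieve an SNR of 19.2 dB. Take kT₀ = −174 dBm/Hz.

−78.8 dBm

Sensitivity = −174 + 10 log₁₀(B) + NF + SNR_min
= −174 + 70.13 + 5.84 + 19.2
= −78.83 dBm → −78.8 dBm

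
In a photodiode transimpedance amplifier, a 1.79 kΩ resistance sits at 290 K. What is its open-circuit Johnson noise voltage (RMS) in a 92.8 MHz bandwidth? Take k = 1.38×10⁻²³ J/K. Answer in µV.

51.6 µV

V_n = √(4kTRB)
4kTRB = 4 × 1.38×10⁻²³ × 290 × 1.79×10³ × 9.28×10⁷ = 2.66×10⁻⁹ V²
V_n = √(2.66×10⁻⁹) = 5.16×10⁻⁵ V = 51.6 µV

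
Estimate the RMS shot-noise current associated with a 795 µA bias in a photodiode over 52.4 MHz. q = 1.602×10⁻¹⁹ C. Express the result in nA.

116 nA

I_n = √(2qI·B)
2qI·B = 2 × 1.602×10⁻¹⁹ × 7.95×10⁻⁴ × 5.24×10⁷ = 1.33×10⁻¹⁴ A²
I_n = √(1.33×10⁻¹⁴) = 1.16×10⁻⁷ A = 116 nA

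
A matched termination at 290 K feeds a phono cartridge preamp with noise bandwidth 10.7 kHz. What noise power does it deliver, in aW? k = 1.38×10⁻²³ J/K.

42.8 aW

P_n = kTB = 1.38×10⁻²³ × 290 × 1.07×10⁴ = 4.28×10⁻¹⁷ W = 42.8 aW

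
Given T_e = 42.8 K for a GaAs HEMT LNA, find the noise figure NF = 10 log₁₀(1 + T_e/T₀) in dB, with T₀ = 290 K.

0.598 dB

F = 1 + T_e/T₀ = 1 + 42.8/290 = 1.14759
NF = 10 log₁₀(1.14759) = 0.598 dB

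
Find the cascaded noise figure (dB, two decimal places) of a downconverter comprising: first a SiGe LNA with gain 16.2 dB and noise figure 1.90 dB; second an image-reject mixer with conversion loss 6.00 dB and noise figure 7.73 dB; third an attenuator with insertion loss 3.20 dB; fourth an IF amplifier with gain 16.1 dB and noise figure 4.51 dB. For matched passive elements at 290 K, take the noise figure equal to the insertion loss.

Convert to linear (a loss of L dB is a gain of −L dB): F_i = 10^(NF_i/10), G_i = 10^(G_i,dB/10)
  Stage 1: F_1 = 10^(1.90/10) = 1.549, G_1 = 10^(16.2/10) = 41.69
  Stage 2: F_2 = 10^(7.73/10) = 5.929, G_2 = 10^(−6.00/10) = 0.2512
  Stage 3: F_3 = 10^(3.20/10) = 2.089, G_3 = 10^(−3.20/10) = 0.4786
  Stage 4: F_4 = 10^(4.51/10) = 2.825, G_4 = 10^(16.1/10) = 40.74
Friis cascade:
  F = 1.549 + (5.929 − 1)/41.69 + (2.089 − 1)/10.47 + (2.825 − 1)/5.012 = 2.135
NF = 10 log₁₀(2.135) = 3.29 dB

3.29 dB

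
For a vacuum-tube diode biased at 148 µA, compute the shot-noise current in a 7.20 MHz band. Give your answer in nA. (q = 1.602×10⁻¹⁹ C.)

18.5 nA

I_n = √(2qI·B)
2qI·B = 2 × 1.602×10⁻¹⁹ × 1.48×10⁻⁴ × 7.20×10⁶ = 3.41×10⁻¹⁶ A²
I_n = √(3.41×10⁻¹⁶) = 1.85×10⁻⁸ A = 18.5 nA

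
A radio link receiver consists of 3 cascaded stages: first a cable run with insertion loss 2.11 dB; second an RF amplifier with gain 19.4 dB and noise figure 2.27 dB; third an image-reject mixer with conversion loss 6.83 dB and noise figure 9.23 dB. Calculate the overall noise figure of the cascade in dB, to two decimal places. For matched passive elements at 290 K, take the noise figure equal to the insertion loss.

Convert to linear (a loss of L dB is a gain of −L dB): F_i = 10^(NF_i/10), G_i = 10^(G_i,dB/10)
  Stage 1: F_1 = 10^(2.11/10) = 1.626, G_1 = 10^(−2.11/10) = 0.6152
  Stage 2: F_2 = 10^(2.27/10) = 1.687, G_2 = 10^(19.4/10) = 87.10
  Stage 3: F_3 = 10^(9.23/10) = 8.375, G_3 = 10^(−6.83/10) = 0.2075
Friis cascade:
  F = 1.626 + (1.687 − 1)/0.6152 + (8.375 − 1)/53.58 = 2.879
NF = 10 log₁₀(2.879) = 4.59 dB

4.59 dB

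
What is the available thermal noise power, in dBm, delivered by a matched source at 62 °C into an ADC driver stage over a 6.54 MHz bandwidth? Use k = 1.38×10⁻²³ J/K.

T = 62 °C + 273.15 = 335.15 K
P_n = kTB = 1.38×10⁻²³ × 335.15 × 6.54×10⁶ = 3.02×10⁻¹⁴ W
In dBm: 10 log₁₀(3.02×10⁻¹⁴ / 10⁻³) = −105.2 dBm

−105.2 dBm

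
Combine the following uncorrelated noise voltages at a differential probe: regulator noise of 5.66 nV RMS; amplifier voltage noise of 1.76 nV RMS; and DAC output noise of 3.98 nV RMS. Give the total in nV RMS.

7.14 nV

Uncorrelated sources add in power (mean-square): V_tot = √(ΣV_i²)
V_tot = √[(5.66×10⁻⁹)² + (1.76×10⁻⁹)² + (3.98×10⁻⁹)²] = 7.14×10⁻⁹ V = 7.14 nV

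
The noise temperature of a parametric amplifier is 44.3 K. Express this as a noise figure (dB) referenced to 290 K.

F = 1 + T_e/T₀ = 1 + 44.3/290 = 1.15276
NF = 10 log₁₀(1.15276) = 0.617 dB

0.617 dB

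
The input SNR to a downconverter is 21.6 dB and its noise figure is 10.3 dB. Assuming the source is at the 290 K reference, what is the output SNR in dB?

By definition F = SNR_in/SNR_out, so in dB: SNR_out = SNR_in − NF
SNR_out = 21.6 − 10.3 = 11.3 dB

11.3 dB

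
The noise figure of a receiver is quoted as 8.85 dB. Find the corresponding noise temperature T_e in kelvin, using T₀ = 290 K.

1935 K

F = 10^(8.85/10) = 7.67361
T_e = (F − 1)·T₀ = (7.67361 − 1) × 290 = 1935 K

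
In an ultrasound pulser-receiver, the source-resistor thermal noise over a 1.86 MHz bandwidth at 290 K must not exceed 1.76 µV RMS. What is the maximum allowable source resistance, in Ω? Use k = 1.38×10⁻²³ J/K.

104 Ω

Johnson–Nyquist: V_n = √(4kTRB) ⇒ R = V_n² / (4kTB)
4kTB = 4 × 1.38×10⁻²³ × 290 × 1.86×10⁶ = 2.98×10⁻¹⁴
R = (1.76×10⁻⁶)² / 2.98×10⁻¹⁴ = 1.04×10² Ω = 104 Ω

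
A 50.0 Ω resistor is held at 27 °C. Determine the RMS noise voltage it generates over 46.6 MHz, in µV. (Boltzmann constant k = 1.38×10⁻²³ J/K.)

6.21 µV

T = 27 °C + 273.15 = 300.15 K
V_n = √(4kTRB)
4kTRB = 4 × 1.38×10⁻²³ × 300.15 × 5.00×10¹ × 4.66×10⁷ = 3.86×10⁻¹¹ V²
V_n = √(3.86×10⁻¹¹) = 6.21×10⁻⁶ V = 6.21 µV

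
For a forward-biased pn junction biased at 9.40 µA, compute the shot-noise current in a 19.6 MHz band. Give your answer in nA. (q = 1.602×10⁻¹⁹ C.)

I_n = √(2qI·B)
2qI·B = 2 × 1.602×10⁻¹⁹ × 9.40×10⁻⁶ × 1.96×10⁷ = 5.90×10⁻¹⁷ A²
I_n = √(5.90×10⁻¹⁷) = 7.68×10⁻⁹ A = 7.68 nA

7.68 nA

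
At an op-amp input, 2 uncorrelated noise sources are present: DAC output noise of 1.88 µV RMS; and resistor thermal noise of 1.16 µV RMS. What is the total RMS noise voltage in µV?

Uncorrelated sources add in power (mean-square): V_tot = √(ΣV_i²)
V_tot = √[(1.88×10⁻⁶)² + (1.16×10⁻⁶)²] = 2.21×10⁻⁶ V = 2.21 µV

2.21 µV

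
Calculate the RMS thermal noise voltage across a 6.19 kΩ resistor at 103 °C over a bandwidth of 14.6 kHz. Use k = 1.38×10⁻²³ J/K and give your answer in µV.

1.37 µV

T = 103 °C + 273.15 = 376.15 K
V_n = √(4kTRB)
4kTRB = 4 × 1.38×10⁻²³ × 376.15 × 6.19×10³ × 1.46×10⁴ = 1.88×10⁻¹² V²
V_n = √(1.88×10⁻¹²) = 1.37×10⁻⁶ V = 1.37 µV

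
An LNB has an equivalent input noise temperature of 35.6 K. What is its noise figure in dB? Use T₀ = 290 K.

0.503 dB

F = 1 + T_e/T₀ = 1 + 35.6/290 = 1.12276
NF = 10 log₁₀(1.12276) = 0.503 dB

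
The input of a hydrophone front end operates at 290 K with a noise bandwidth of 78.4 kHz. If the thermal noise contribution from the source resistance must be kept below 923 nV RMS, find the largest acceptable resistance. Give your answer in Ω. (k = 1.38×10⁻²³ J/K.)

679 Ω

Johnson–Nyquist: V_n = √(4kTRB) ⇒ R = V_n² / (4kTB)
4kTB = 4 × 1.38×10⁻²³ × 290 × 7.84×10⁴ = 1.26×10⁻¹⁵
R = (9.23×10⁻⁷)² / 1.26×10⁻¹⁵ = 6.79×10² Ω = 679 Ω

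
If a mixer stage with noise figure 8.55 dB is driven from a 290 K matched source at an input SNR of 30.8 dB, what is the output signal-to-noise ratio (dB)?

22.25 dB

By definition F = SNR_in/SNR_out, so in dB: SNR_out = SNR_in − NF
SNR_out = 30.8 − 8.55 = 22.25 dB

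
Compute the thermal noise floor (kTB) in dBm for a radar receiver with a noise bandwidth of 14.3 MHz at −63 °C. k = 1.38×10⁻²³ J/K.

−103.8 dBm

T = −63 °C + 273.15 = 210.15 K
P_n = kTB = 1.38×10⁻²³ × 210.15 × 1.43×10⁷ = 4.15×10⁻¹⁴ W
In dBm: 10 log₁₀(4.15×10⁻¹⁴ / 10⁻³) = −103.8 dBm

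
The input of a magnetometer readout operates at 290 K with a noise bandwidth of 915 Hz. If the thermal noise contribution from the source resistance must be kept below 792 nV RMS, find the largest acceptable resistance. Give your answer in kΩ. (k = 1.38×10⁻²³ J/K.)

Johnson–Nyquist: V_n = √(4kTRB) ⇒ R = V_n² / (4kTB)
4kTB = 4 × 1.38×10⁻²³ × 290 × 9.15×10² = 1.46×10⁻¹⁷
R = (7.92×10⁻⁷)² / 1.46×10⁻¹⁷ = 4.28×10⁴ Ω = 42.8 kΩ

42.8 kΩ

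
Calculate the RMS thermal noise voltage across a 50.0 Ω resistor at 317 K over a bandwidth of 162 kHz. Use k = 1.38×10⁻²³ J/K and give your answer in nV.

376 nV

V_n = √(4kTRB)
4kTRB = 4 × 1.38×10⁻²³ × 317 × 5.00×10¹ × 1.62×10⁵ = 1.42×10⁻¹³ V²
V_n = √(1.42×10⁻¹³) = 3.76×10⁻⁷ V = 376 nV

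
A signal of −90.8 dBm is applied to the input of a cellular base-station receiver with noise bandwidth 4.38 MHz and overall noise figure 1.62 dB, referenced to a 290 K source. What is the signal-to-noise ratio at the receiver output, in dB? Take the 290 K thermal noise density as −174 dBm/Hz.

15.2 dB

Noise floor: N = −174 + 10 log₁₀(B) + NF
10 log₁₀(4.38×10⁶) = 66.41 dB
N = −174 + 66.41 + 1.62 = −105.97 dBm
SNR = P_sig − N = −90.8 − (−105.97) = 15.17 dB → 15.2 dB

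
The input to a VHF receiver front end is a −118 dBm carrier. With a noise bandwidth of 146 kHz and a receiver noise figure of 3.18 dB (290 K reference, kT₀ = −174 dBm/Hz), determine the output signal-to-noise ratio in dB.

1.2 dB

Noise floor: N = −174 + 10 log₁₀(B) + NF
10 log₁₀(1.46×10⁵) = 51.64 dB
N = −174 + 51.64 + 3.18 = −119.18 dBm
SNR = P_sig − N = −118 − (−119.18) = 1.18 dB → 1.2 dB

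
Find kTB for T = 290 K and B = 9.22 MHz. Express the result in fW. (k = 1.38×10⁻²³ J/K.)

36.9 fW

P_n = kTB = 1.38×10⁻²³ × 290 × 9.22×10⁶ = 3.69×10⁻¹⁴ W = 36.9 fW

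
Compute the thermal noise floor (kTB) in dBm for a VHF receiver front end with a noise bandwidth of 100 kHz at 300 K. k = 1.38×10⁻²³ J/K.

P_n = kTB = 1.38×10⁻²³ × 300 × 1.00×10⁵ = 4.14×10⁻¹⁶ W
In dBm: 10 log₁₀(4.14×10⁻¹⁶ / 10⁻³) = −123.8 dBm

−123.8 dBm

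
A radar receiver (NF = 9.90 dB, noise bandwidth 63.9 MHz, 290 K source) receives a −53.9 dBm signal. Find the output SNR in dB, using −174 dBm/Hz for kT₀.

Noise floor: N = −174 + 10 log₁₀(B) + NF
10 log₁₀(6.39×10⁷) = 78.06 dB
N = −174 + 78.06 + 9.90 = −86.04 dBm
SNR = P_sig − N = −53.9 − (−86.04) = 32.14 dB → 32.1 dB

32.1 dB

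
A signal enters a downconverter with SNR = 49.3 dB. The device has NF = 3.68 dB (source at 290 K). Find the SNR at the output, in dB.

By definition F = SNR_in/SNR_out, so in dB: SNR_out = SNR_in − NF
SNR_out = 49.3 − 3.68 = 45.62 dB

45.62 dB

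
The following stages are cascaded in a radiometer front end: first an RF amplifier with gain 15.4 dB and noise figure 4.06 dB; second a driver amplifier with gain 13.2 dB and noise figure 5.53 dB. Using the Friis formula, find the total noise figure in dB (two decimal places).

4.18 dB

Convert to linear (a loss of L dB is a gain of −L dB): F_i = 10^(NF_i/10), G_i = 10^(G_i,dB/10)
  Stage 1: F_1 = 10^(4.06/10) = 2.547, G_1 = 10^(15.4/10) = 34.67
  Stage 2: F_2 = 10^(5.53/10) = 3.573, G_2 = 10^(13.2/10) = 20.89
Friis cascade:
  F = 2.547 + (3.573 − 1)/34.67 = 2.621
NF = 10 log₁₀(2.621) = 4.18 dB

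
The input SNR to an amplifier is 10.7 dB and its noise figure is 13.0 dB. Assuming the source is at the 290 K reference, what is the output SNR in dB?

−2.3 dB

By definition F = SNR_in/SNR_out, so in dB: SNR_out = SNR_in − NF
SNR_out = 10.7 − 13.0 = −2.3 dB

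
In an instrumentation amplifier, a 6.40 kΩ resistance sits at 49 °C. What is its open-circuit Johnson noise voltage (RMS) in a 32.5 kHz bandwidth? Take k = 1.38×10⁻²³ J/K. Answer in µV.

1.92 µV

T = 49 °C + 273.15 = 322.15 K
V_n = √(4kTRB)
4kTRB = 4 × 1.38×10⁻²³ × 322.15 × 6.40×10³ × 3.25×10⁴ = 3.70×10⁻¹² V²
V_n = √(3.70×10⁻¹²) = 1.92×10⁻⁶ V = 1.92 µV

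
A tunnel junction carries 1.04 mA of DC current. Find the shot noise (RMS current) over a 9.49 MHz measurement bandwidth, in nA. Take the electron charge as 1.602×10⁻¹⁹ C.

I_n = √(2qI·B)
2qI·B = 2 × 1.602×10⁻¹⁹ × 1.04×10⁻³ × 9.49×10⁶ = 3.16×10⁻¹⁵ A²
I_n = √(3.16×10⁻¹⁵) = 5.62×10⁻⁸ A = 56.2 nA

56.2 nA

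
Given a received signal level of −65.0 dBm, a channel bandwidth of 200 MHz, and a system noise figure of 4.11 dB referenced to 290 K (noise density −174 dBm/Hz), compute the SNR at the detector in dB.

Noise floor: N = −174 + 10 log₁₀(B) + NF
10 log₁₀(2.00×10⁸) = 83.01 dB
N = −174 + 83.01 + 4.11 = −86.88 dBm
SNR = P_sig − N = −65.0 − (−86.88) = 21.88 dB → 21.9 dB

21.9 dB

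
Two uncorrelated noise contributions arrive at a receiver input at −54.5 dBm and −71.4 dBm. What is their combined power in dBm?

−54.4 dBm

Convert to linear, add, convert back:
P₁ = 3.55×10⁻⁹ W, P₂ = 7.24×10⁻¹¹ W
P_tot = 3.62×10⁻⁹ W → 10 log₁₀(P_tot / 10⁻³) = −54.4 dBm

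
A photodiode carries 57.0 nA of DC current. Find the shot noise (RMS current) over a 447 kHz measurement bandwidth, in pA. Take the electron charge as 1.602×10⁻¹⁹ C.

90.4 pA

I_n = √(2qI·B)
2qI·B = 2 × 1.602×10⁻¹⁹ × 5.70×10⁻⁸ × 4.47×10⁵ = 8.16×10⁻²¹ A²
I_n = √(8.16×10⁻²¹) = 9.04×10⁻¹¹ A = 90.4 pA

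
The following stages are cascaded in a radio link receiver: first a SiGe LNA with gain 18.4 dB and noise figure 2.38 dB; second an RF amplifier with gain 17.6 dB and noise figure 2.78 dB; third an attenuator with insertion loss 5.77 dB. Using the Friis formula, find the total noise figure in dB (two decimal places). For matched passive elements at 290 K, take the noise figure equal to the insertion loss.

2.41 dB

Convert to linear (a loss of L dB is a gain of −L dB): F_i = 10^(NF_i/10), G_i = 10^(G_i,dB/10)
  Stage 1: F_1 = 10^(2.38/10) = 1.730, G_1 = 10^(18.4/10) = 69.18
  Stage 2: F_2 = 10^(2.78/10) = 1.897, G_2 = 10^(17.6/10) = 57.54
  Stage 3: F_3 = 10^(5.77/10) = 3.776, G_3 = 10^(−5.77/10) = 0.2649
Friis cascade:
  F = 1.730 + (1.897 − 1)/69.18 + (3.776 − 1)/3981 = 1.743
NF = 10 log₁₀(1.743) = 2.41 dB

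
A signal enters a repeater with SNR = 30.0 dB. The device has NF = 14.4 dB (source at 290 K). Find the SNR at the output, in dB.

By definition F = SNR_in/SNR_out, so in dB: SNR_out = SNR_in − NF
SNR_out = 30.0 − 14.4 = 15.6 dB

15.6 dB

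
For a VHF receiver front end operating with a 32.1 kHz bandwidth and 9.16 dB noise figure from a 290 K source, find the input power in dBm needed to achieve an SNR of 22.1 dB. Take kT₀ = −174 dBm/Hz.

Sensitivity = −174 + 10 log₁₀(B) + NF + SNR_min
= −174 + 45.07 + 9.16 + 22.1
= −97.67 dBm → −97.7 dBm

−97.7 dBm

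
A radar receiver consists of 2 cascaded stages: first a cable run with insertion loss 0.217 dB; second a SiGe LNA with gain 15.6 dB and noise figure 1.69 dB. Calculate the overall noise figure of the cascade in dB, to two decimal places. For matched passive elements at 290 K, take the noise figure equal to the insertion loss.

1.91 dB

Convert to linear (a loss of L dB is a gain of −L dB): F_i = 10^(NF_i/10), G_i = 10^(G_i,dB/10)
  Stage 1: F_1 = 10^(0.217/10) = 1.051, G_1 = 10^(−0.217/10) = 0.9513
  Stage 2: F_2 = 10^(1.69/10) = 1.476, G_2 = 10^(15.6/10) = 36.31
Friis cascade:
  F = 1.051 + (1.476 − 1)/0.9513 = 1.551
NF = 10 log₁₀(1.551) = 1.91 dB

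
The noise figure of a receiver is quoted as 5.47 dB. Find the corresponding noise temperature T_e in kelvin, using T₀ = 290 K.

F = 10^(5.47/10) = 3.52371
T_e = (F − 1)·T₀ = (3.52371 − 1) × 290 = 732 K

732 K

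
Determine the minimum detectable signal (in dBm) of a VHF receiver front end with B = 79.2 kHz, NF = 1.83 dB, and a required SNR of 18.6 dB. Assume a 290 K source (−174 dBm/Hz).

−104.6 dBm

Sensitivity = −174 + 10 log₁₀(B) + NF + SNR_min
= −174 + 48.99 + 1.83 + 18.6
= −104.58 dBm → −104.6 dBm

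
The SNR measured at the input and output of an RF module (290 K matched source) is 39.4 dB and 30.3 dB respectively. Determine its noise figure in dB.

9.1 dB

NF (dB) = SNR_in(dB) − SNR_out(dB) when the source is at T₀
NF = 39.4 − 30.3 = 9.1 dB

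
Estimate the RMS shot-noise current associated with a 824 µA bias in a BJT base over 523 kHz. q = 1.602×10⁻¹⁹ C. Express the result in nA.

I_n = √(2qI·B)
2qI·B = 2 × 1.602×10⁻¹⁹ × 8.24×10⁻⁴ × 5.23×10⁵ = 1.38×10⁻¹⁶ A²
I_n = √(1.38×10⁻¹⁶) = 1.18×10⁻⁸ A = 11.8 nA

11.8 nA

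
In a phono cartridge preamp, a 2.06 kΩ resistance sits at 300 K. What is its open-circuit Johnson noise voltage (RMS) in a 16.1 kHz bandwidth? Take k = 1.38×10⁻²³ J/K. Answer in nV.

V_n = √(4kTRB)
4kTRB = 4 × 1.38×10⁻²³ × 300 × 2.06×10³ × 1.61×10⁴ = 5.49×10⁻¹³ V²
V_n = √(5.49×10⁻¹³) = 7.41×10⁻⁷ V = 741 nV

741 nV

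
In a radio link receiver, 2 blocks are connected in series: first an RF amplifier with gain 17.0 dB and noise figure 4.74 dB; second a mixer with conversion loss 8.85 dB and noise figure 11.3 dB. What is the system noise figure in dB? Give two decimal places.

5.09 dB

Convert to linear (a loss of L dB is a gain of −L dB): F_i = 10^(NF_i/10), G_i = 10^(G_i,dB/10)
  Stage 1: F_1 = 10^(4.74/10) = 2.979, G_1 = 10^(17.0/10) = 50.12
  Stage 2: F_2 = 10^(11.3/10) = 13.49, G_2 = 10^(−8.85/10) = 0.1303
Friis cascade:
  F = 2.979 + (13.49 − 1)/50.12 = 3.228
NF = 10 log₁₀(3.228) = 5.09 dB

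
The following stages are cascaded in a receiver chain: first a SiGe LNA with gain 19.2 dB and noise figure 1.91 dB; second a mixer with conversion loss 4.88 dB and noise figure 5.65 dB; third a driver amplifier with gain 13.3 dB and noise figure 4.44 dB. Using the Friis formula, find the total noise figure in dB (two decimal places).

Convert to linear (a loss of L dB is a gain of −L dB): F_i = 10^(NF_i/10), G_i = 10^(G_i,dB/10)
  Stage 1: F_1 = 10^(1.91/10) = 1.552, G_1 = 10^(19.2/10) = 83.18
  Stage 2: F_2 = 10^(5.65/10) = 3.673, G_2 = 10^(−4.88/10) = 0.3251
  Stage 3: F_3 = 10^(4.44/10) = 2.780, G_3 = 10^(13.3/10) = 21.38
Friis cascade:
  F = 1.552 + (3.673 − 1)/83.18 + (2.780 − 1)/27.04 = 1.650
NF = 10 log₁₀(1.650) = 2.18 dB

2.18 dB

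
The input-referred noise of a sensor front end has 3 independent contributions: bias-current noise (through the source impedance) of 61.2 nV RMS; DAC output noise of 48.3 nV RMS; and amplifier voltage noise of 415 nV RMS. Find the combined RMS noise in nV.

Uncorrelated sources add in power (mean-square): V_tot = √(ΣV_i²)
V_tot = √[(6.12×10⁻⁸)² + (4.83×10⁻⁸)² + (4.15×10⁻⁷)²] = 4.22×10⁻⁷ V = 422 nV

422 nV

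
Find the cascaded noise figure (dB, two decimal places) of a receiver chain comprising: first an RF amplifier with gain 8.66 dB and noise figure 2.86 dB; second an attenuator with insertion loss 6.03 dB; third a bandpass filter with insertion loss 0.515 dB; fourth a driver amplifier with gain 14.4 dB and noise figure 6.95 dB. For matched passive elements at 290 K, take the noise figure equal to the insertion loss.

6.85 dB

Convert to linear (a loss of L dB is a gain of −L dB): F_i = 10^(NF_i/10), G_i = 10^(G_i,dB/10)
  Stage 1: F_1 = 10^(2.86/10) = 1.932, G_1 = 10^(8.66/10) = 7.345
  Stage 2: F_2 = 10^(6.03/10) = 4.009, G_2 = 10^(−6.03/10) = 0.2495
  Stage 3: F_3 = 10^(0.515/10) = 1.126, G_3 = 10^(−0.515/10) = 0.8882
  Stage 4: F_4 = 10^(6.95/10) = 4.955, G_4 = 10^(14.4/10) = 27.54
Friis cascade:
  F = 1.932 + (4.009 − 1)/7.345 + (1.126 − 1)/1.832 + (4.955 − 1)/1.627 = 4.840
NF = 10 log₁₀(4.840) = 6.85 dB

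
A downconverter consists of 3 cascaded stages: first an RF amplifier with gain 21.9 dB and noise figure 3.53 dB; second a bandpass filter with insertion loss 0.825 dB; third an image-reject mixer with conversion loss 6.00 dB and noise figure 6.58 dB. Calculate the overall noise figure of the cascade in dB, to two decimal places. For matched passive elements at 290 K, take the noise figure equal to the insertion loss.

Convert to linear (a loss of L dB is a gain of −L dB): F_i = 10^(NF_i/10), G_i = 10^(G_i,dB/10)
  Stage 1: F_1 = 10^(3.53/10) = 2.254, G_1 = 10^(21.9/10) = 154.9
  Stage 2: F_2 = 10^(0.825/10) = 1.209, G_2 = 10^(−0.825/10) = 0.8270
  Stage 3: F_3 = 10^(6.58/10) = 4.550, G_3 = 10^(−6.00/10) = 0.2512
Friis cascade:
  F = 2.254 + (1.209 − 1)/154.9 + (4.550 − 1)/128.1 = 2.283
NF = 10 log₁₀(2.283) = 3.59 dB

3.59 dB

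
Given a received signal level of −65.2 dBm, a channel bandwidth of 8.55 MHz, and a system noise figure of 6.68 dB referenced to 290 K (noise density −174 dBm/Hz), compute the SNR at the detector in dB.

32.8 dB

Noise floor: N = −174 + 10 log₁₀(B) + NF
10 log₁₀(8.55×10⁶) = 69.32 dB
N = −174 + 69.32 + 6.68 = −98.00 dBm
SNR = P_sig − N = −65.2 − (−98.00) = 32.80 dB → 32.8 dB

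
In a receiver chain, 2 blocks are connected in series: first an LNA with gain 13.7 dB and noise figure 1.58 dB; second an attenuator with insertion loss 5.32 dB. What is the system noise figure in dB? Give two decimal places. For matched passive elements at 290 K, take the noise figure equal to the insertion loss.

1.88 dB

Convert to linear (a loss of L dB is a gain of −L dB): F_i = 10^(NF_i/10), G_i = 10^(G_i,dB/10)
  Stage 1: F_1 = 10^(1.58/10) = 1.439, G_1 = 10^(13.7/10) = 23.44
  Stage 2: F_2 = 10^(5.32/10) = 3.404, G_2 = 10^(−5.32/10) = 0.2938
Friis cascade:
  F = 1.439 + (3.404 − 1)/23.44 = 1.541
NF = 10 log₁₀(1.541) = 1.88 dB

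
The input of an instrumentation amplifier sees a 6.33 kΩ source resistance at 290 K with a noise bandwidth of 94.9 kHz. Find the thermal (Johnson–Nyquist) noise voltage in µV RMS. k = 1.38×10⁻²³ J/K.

V_n = √(4kTRB)
4kTRB = 4 × 1.38×10⁻²³ × 290 × 6.33×10³ × 9.49×10⁴ = 9.62×10⁻¹² V²
V_n = √(9.62×10⁻¹²) = 3.10×10⁻⁶ V = 3.10 µV

3.10 µV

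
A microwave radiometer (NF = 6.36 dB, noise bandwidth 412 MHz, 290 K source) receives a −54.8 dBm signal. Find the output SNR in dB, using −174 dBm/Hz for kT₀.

26.7 dB

Noise floor: N = −174 + 10 log₁₀(B) + NF
10 log₁₀(4.12×10⁸) = 86.15 dB
N = −174 + 86.15 + 6.36 = −81.49 dBm
SNR = P_sig − N = −54.8 − (−81.49) = 26.69 dB → 26.7 dB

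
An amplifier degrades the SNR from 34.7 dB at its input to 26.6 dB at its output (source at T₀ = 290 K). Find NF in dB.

8.1 dB

NF (dB) = SNR_in(dB) − SNR_out(dB) when the source is at T₀
NF = 34.7 − 26.6 = 8.1 dB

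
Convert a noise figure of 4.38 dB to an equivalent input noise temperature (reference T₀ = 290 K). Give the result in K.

F = 10^(4.38/10) = 2.74157
T_e = (F − 1)·T₀ = (2.74157 − 1) × 290 = 505 K

505 K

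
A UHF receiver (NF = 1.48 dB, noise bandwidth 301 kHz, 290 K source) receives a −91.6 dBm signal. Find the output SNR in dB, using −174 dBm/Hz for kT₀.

Noise floor: N = −174 + 10 log₁₀(B) + NF
10 log₁₀(3.01×10⁵) = 54.79 dB
N = −174 + 54.79 + 1.48 = −117.73 dBm
SNR = P_sig − N = −91.6 − (−117.73) = 26.13 dB → 26.1 dB

26.1 dB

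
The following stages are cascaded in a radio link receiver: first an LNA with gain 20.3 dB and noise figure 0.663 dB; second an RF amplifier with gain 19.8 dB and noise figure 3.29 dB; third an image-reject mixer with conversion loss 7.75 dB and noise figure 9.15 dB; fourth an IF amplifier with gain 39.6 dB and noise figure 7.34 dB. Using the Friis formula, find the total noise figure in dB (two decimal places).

0.71 dB

Convert to linear (a loss of L dB is a gain of −L dB): F_i = 10^(NF_i/10), G_i = 10^(G_i,dB/10)
  Stage 1: F_1 = 10^(0.663/10) = 1.165, G_1 = 10^(20.3/10) = 107.2
  Stage 2: F_2 = 10^(3.29/10) = 2.133, G_2 = 10^(19.8/10) = 95.50
  Stage 3: F_3 = 10^(9.15/10) = 8.222, G_3 = 10^(−7.75/10) = 0.1679
  Stage 4: F_4 = 10^(7.34/10) = 5.420, G_4 = 10^(39.6/10) = 9120
Friis cascade:
  F = 1.165 + (2.133 − 1)/107.2 + (8.222 − 1)/1.023×10⁴ + (5.420 − 1)/1718 = 1.179
NF = 10 log₁₀(1.179) = 0.71 dB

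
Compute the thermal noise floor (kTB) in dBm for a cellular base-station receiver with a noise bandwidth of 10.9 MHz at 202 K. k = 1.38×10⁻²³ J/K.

P_n = kTB = 1.38×10⁻²³ × 202 × 1.09×10⁷ = 3.04×10⁻¹⁴ W
In dBm: 10 log₁₀(3.04×10⁻¹⁴ / 10⁻³) = −105.2 dBm

−105.2 dBm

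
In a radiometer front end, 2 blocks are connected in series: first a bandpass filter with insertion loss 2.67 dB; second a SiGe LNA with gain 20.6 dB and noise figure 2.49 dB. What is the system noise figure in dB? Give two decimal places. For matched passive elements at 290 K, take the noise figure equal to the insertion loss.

Convert to linear (a loss of L dB is a gain of −L dB): F_i = 10^(NF_i/10), G_i = 10^(G_i,dB/10)
  Stage 1: F_1 = 10^(2.67/10) = 1.849, G_1 = 10^(−2.67/10) = 0.5408
  Stage 2: F_2 = 10^(2.49/10) = 1.774, G_2 = 10^(20.6/10) = 114.8
Friis cascade:
  F = 1.849 + (1.774 − 1)/0.5408 = 3.281
NF = 10 log₁₀(3.281) = 5.16 dB

5.16 dB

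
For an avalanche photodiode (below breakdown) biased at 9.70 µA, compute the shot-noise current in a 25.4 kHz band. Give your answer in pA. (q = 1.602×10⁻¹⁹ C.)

I_n = √(2qI·B)
2qI·B = 2 × 1.602×10⁻¹⁹ × 9.70×10⁻⁶ × 2.54×10⁴ = 7.89×10⁻²⁰ A²
I_n = √(7.89×10⁻²⁰) = 2.81×10⁻¹⁰ A = 281 pA

281 pA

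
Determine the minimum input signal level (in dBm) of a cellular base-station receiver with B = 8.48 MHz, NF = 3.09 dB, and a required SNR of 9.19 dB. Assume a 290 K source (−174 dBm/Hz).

Sensitivity = −174 + 10 log₁₀(B) + NF + SNR_min
= −174 + 69.28 + 3.09 + 9.19
= −92.44 dBm → −92.4 dBm

−92.4 dBm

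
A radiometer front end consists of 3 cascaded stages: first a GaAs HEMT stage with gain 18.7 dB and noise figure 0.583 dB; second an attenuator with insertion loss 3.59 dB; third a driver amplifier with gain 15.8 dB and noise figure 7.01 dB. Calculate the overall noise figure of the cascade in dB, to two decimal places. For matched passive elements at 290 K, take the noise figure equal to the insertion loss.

1.09 dB

Convert to linear (a loss of L dB is a gain of −L dB): F_i = 10^(NF_i/10), G_i = 10^(G_i,dB/10)
  Stage 1: F_1 = 10^(0.583/10) = 1.144, G_1 = 10^(18.7/10) = 74.13
  Stage 2: F_2 = 10^(3.59/10) = 2.286, G_2 = 10^(−3.59/10) = 0.4375
  Stage 3: F_3 = 10^(7.01/10) = 5.023, G_3 = 10^(15.8/10) = 38.02
Friis cascade:
  F = 1.144 + (2.286 − 1)/74.13 + (5.023 − 1)/32.43 = 1.285
NF = 10 log₁₀(1.285) = 1.09 dB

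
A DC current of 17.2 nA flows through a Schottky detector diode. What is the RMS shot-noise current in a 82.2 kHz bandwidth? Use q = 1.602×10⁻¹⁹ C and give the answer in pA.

21.3 pA

I_n = √(2qI·B)
2qI·B = 2 × 1.602×10⁻¹⁹ × 1.72×10⁻⁸ × 8.22×10⁴ = 4.53×10⁻²² A²
I_n = √(4.53×10⁻²²) = 2.13×10⁻¹¹ A = 21.3 pA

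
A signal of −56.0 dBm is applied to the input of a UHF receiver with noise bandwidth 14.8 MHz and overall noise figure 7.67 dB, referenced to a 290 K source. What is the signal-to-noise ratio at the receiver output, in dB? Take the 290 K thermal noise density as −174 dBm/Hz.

Noise floor: N = −174 + 10 log₁₀(B) + NF
10 log₁₀(1.48×10⁷) = 71.7 dB
N = −174 + 71.7 + 7.67 = −94.63 dBm
SNR = P_sig − N = −56.0 − (−94.63) = 38.63 dB → 38.6 dB

38.6 dB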